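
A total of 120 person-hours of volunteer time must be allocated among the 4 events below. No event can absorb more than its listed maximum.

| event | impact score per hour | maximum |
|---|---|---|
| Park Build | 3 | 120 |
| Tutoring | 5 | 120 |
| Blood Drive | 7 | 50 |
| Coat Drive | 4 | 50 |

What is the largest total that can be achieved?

Order the events by impact score per hour: Blood Drive 7 > Tutoring 5 > Coat Drive 4 > Park Build 3.
Blood Drive takes 50 to reach its cap of 50 — 70 left.
Tutoring has room for 120 but only 70 remain, so it gets 70.
Total = 5×70 + 7×50 = 700.

700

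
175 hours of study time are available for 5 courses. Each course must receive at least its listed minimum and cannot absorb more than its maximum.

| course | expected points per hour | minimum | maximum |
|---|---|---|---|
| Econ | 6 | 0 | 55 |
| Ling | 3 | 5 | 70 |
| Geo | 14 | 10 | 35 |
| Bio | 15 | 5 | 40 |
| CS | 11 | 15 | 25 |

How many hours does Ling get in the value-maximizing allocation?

20

Meeting every minimum uses 0+5+10+5+15 = 35 hours, leaving 140.
Order the courses by expected points per hour: Bio 15 > Geo 14 > CS 11 > Econ 6 > Ling 3.
Give Bio 35 more to hit its cap of 40 → 105 left.
Geo: +25 to 35 (cap) → 80 left.
CS: +10 to 25 (cap) → 70 left.
Econ takes 55 more to reach its cap of 55 → 15 left.
Ling has room for 65 more but only 15 remain, so it gets 20.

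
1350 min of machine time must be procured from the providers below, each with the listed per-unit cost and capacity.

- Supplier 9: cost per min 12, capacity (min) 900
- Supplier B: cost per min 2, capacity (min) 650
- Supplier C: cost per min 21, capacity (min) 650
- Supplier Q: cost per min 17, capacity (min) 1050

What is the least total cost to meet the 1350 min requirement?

Fill from the cheapest provider first.
Take 650 from Supplier B at 2 → need 700 more.
Supplier 9 (12): take the remaining 700 → done.
Supplier Q, Supplier C: unused.
Cost = 650×2 + 700×12 = 9700.

9700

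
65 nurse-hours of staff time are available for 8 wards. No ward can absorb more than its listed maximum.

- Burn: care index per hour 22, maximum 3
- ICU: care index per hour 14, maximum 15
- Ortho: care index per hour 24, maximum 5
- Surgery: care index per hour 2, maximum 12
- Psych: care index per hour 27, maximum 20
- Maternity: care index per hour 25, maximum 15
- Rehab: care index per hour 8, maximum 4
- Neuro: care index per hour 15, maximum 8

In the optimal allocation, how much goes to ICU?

Highest care index per hour first: Psych 27 > Maternity 25 > Ortho 24 > Burn 22 > Neuro 15 > ICU 14 > Rehab 8 > Surgery 2.
Psych takes 20 to reach its cap of 20 — 45 left.
Maternity: +15 to 15 (cap) — 30 left.
Ortho takes 5 to reach its cap of 5 — 25 left.
Burn: +3 to 3 (cap) — 22 left.
Neuro: +8 to 8 (cap) — 14 left.
ICU has room for 15 but only 14 remain, so it gets 14.

14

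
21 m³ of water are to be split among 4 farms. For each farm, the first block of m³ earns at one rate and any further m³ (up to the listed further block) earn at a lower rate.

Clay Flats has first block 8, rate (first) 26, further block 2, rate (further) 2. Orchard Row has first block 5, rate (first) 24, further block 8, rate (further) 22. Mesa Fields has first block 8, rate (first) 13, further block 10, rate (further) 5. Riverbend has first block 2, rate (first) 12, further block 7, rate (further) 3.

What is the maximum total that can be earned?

Rank every tier by rate: Clay Flats/T1 26 > Orchard Row/T1 24 > Orchard Row/T2 22 > Mesa Fields/T1 13 > Riverbend/T1 12 > Mesa Fields/T2 5 > Riverbend/T2 3 > Clay Flats/T2 2.
Clay Flats/T1 (26): +8 ; 13 left.
Orchard Row/T1 (24): +5 ; 8 left.
Orchard Row T2 at 22: fill all 8 ; 0 left.
Total = 26×8 + 24×5 + 22×8 = 504.

504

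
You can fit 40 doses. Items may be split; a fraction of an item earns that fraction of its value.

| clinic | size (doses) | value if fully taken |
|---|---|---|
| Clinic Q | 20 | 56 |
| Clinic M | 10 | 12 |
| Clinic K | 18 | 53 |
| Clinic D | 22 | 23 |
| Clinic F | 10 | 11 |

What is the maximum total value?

111.4

Rank by value-to-size ratio: Clinic K 53/18≈2.94, Clinic Q 56/20≈2.8, Clinic M 12/10≈1.2, Clinic F 11/10≈1.1, Clinic D 23/22≈1.05.
All 18 doses of Clinic K fit (value 53) ; 22 remain.
Clinic Q: take in full, 20 doses for value 56 ; 2 left.
Only 2 doses remain; take 2/10 of Clinic M for value 12×2/10 = 2.4.
Total value = 111.4.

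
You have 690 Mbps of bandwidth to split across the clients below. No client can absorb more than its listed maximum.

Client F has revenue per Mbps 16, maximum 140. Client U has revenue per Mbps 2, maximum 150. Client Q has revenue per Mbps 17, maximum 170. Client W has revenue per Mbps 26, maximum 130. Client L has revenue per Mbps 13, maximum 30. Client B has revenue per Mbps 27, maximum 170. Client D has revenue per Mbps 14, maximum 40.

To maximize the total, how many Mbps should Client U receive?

Order the clients by revenue per Mbps: Client B 27 > Client W 26 > Client Q 17 > Client F 16 > Client D 14 > Client L 13 > Client U 2.
Give Client B 170 to hit its cap of 170 — 520 left.
Client W: +130 to 130 (cap) — 390 left.
Client Q: +170 to 170 (cap) — 220 left.
Client F takes 140 to reach its cap of 140 — 80 left.
Client D: +40 to 40 (cap) — 40 left.
Client L: +30 to 30 (cap) — 10 left.
Client U has room for 150 but only 10 remain, so it gets 10.

10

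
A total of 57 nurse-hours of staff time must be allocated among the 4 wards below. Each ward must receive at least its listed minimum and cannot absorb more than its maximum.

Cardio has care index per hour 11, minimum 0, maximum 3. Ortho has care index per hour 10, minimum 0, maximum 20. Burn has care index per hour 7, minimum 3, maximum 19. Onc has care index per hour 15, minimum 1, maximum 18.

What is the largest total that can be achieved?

615

Meeting every minimum uses 0+0+3+1 = 4 nurse-hours, leaving 53.
Highest care index per hour first: Onc 15 > Cardio 11 > Ortho 10 > Burn 7.
Onc takes 17 more to reach its cap of 18 → 36 left.
Cardio: +3 to 3 (cap) → 33 left.
Give Ortho 20 more to hit its cap of 20 → 13 left.
Burn: +13 (room for 16) → 16. Pool exhausted.
Total = 11×3 + 10×20 + 7×16 + 15×18 = 615.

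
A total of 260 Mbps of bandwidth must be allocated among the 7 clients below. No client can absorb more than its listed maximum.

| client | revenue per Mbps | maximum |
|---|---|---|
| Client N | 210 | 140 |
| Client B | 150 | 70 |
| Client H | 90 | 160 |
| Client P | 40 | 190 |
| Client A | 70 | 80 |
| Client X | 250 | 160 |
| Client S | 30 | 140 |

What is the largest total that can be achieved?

Order the clients by revenue per Mbps: Client X 250 > Client N 210 > Client B 150 > Client H 90 > Client A 70 > Client P 40 > Client S 30.
Client X takes 160 to reach its cap of 160 ; 100 left.
Client N: +100 (room for 140) → 100. Pool exhausted.
Total = 210×100 + 250×160 = 61000.

61000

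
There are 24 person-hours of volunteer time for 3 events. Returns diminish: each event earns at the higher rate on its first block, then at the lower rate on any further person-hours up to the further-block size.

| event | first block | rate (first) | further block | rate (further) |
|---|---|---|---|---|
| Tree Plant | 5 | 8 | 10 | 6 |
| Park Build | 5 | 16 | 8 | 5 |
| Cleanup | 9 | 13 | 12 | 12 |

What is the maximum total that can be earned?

317

Treat each block as its own option and order by rate: Park Build/first 16 > Cleanup/first 13 > Cleanup/second 12 > Tree Plant/first 8 > Tree Plant/second 6 > Park Build/second 5.
Fill Park Build first block (5 at 16) ; 19 left.
Cleanup/first (13): +9 ; 10 left.
10 remain; put them into Cleanup second at 12.
Total = 16×5 + 13×9 + 12×10 = 317.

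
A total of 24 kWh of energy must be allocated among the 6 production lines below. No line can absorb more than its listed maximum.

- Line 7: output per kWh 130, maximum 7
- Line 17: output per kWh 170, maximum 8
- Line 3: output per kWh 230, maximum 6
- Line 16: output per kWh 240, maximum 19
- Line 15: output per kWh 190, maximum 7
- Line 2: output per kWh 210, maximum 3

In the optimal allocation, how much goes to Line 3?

5

Rank by output per kWh: Line 16 240 > Line 3 230 > Line 2 210 > Line 15 190 > Line 17 170 > Line 7 130.
Line 16 takes 19 to reach its cap of 19 ; 5 left.
Line 3: +5 (room for 6) → 5. Pool exhausted.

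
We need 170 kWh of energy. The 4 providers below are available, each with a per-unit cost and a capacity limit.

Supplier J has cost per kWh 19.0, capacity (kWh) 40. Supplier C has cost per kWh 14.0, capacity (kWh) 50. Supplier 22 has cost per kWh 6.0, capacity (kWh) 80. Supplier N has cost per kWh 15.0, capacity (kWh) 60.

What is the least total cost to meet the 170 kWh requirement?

Use providers in increasing cost order.
Take 80 from Supplier 22 at 6.0 → need 90 more.
Take 50 from Supplier C at 14.0 → need 40 more.
Supplier N at 15.0: take 40 of its 60 → requirement met.
Supplier J: unused.
Cost = 80×6.0 + 50×14.0 + 40×15.0 = 1780.

1780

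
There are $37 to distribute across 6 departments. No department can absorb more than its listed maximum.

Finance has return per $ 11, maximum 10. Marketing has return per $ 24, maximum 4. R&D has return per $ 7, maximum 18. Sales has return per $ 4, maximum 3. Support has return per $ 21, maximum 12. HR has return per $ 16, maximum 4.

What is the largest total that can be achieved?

571

Highest return per $ first: Marketing 24 > Support 21 > HR 16 > Finance 11 > R&D 7 > Sales 4.
Marketing takes 4 to reach its cap of 4 → 33 left.
Give Support 12 to hit its cap of 12 → 21 left.
HR: +4 to 4 (cap) → 17 left.
Finance: +10 to 10 (cap) → 7 left.
R&D has room for 18 but only 7 remain, so it gets 7.
Total = 11×10 + 24×4 + 7×7 + 21×12 + 16×4 = 571.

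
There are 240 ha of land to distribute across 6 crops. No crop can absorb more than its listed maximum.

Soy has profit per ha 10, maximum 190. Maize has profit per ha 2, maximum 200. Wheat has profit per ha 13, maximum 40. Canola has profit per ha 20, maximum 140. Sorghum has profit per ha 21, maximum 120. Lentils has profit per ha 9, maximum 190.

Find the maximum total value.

Highest profit per ha first: Sorghum 21 > Canola 20 > Wheat 13 > Soy 10 > Lentils 9 > Maize 2.
Give Sorghum 120 to hit its cap of 120 → 120 left.
Canola: +120 (room for 140) → 120. Pool exhausted.
Total = 20×120 + 21×120 = 4920.

4920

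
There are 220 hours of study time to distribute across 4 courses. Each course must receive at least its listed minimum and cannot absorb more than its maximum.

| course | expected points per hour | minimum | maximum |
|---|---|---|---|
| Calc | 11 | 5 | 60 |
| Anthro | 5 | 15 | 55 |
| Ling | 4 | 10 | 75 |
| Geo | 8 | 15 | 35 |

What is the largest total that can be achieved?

Meeting every minimum uses 5+15+10+15 = 45 hours, leaving 175.
Rank by expected points per hour: Calc 11 > Geo 8 > Anthro 5 > Ling 4.
Calc: +55 to 60 (cap) ; 120 left.
Geo takes 20 more to reach its cap of 35 ; 100 left.
Give Anthro 40 more to hit its cap of 55 ; 60 left.
Ling: +60 (room for 65) → 70. Pool exhausted.
Total = 11×60 + 5×55 + 4×70 + 8×35 = 1495.

1495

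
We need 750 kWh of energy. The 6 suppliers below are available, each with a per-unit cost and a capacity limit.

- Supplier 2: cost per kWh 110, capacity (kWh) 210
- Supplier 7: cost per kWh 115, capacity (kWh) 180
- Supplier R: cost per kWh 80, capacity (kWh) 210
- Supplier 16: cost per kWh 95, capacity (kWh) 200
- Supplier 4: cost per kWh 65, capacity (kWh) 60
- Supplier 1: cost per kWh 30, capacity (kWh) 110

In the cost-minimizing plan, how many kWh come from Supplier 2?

Fill from the cheapest supplier first.
Supplier 1 (30): use full 110 — 640 kWh to go.
Supplier 4 at 65: take all 60 kWh — 580 still needed.
Supplier R at 80: take all 210 kWh — 370 still needed.
Supplier 16 at 95: take all 200 kWh — 170 still needed.
Supplier 2 at 110: take 170 of its 210 — requirement met.
Supplier 7: unused.

170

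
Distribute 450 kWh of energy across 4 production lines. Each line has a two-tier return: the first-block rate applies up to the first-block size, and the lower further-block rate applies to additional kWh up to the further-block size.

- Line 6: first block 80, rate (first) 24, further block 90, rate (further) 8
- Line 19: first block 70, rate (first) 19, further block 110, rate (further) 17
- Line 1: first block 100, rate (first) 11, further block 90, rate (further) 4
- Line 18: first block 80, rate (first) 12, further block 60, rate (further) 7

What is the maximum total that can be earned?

7260

Rank every tier by rate: Line 6/T1 24 > Line 19/T1 19 > Line 19/T2 17 > Line 18/T1 12 > Line 1/T1 11 > Line 6/T2 8 > Line 18/T2 7 > Line 1/T2 4.
Line 6/T1 (24): +80 → 370 left.
Line 19 T1 at 19: fill all 70 → 300 left.
Fill Line 19 T2 block (110 at 17) → 190 left.
Fill Line 18 T1 block (80 at 12) → 110 left.
Fill Line 1 T1 block (100 at 11) → 10 left.
Line 6 T2 at 8: only 10 left, fill 10.
Total = 24×80 + 19×70 + 17×110 + 12×80 + 11×100 + 8×10 = 7260.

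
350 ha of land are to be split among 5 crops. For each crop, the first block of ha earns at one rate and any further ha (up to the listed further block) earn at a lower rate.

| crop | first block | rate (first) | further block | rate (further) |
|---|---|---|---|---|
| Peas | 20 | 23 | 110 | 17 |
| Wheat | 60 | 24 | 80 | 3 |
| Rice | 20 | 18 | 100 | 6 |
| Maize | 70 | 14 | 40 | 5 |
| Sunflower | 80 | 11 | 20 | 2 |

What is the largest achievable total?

Treat each block as its own option and order by rate: Wheat/tier1 24 > Peas/tier1 23 > Rice/tier1 18 > Peas/tier2 17 > Maize/tier1 14 > Sunflower/tier1 11 > Rice/tier2 6 > Maize/tier2 5 > Wheat/tier2 3 > Sunflower/tier2 2.
Wheat tier1 at 24: fill all 60 ; 290 left.
Fill Peas tier1 block (20 at 23) ; 270 left.
Rice/tier1 (18): +20 ; 250 left.
Fill Peas tier2 block (110 at 17) ; 140 left.
Fill Maize tier1 block (70 at 14) ; 70 left.
70 remain; put them into Sunflower tier1 at 11.
Total = 24×60 + 23×20 + 18×20 + 17×110 + 14×70 + 11×70 = 5880.

5880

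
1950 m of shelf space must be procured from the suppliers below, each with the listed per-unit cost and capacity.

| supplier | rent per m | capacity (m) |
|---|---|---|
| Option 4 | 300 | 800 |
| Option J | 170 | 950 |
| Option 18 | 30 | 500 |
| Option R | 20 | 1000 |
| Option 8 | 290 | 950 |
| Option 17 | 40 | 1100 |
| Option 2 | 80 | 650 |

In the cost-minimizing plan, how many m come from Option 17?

450

Cheapest first:
Option R (20): use full 1000 → 950 m to go.
Take 500 from Option 18 at 30 → need 450 more.
Option 17 at 40: take 450 of its 1100 → requirement met.
Option 2, Option J, Option 8, Option 4: unused.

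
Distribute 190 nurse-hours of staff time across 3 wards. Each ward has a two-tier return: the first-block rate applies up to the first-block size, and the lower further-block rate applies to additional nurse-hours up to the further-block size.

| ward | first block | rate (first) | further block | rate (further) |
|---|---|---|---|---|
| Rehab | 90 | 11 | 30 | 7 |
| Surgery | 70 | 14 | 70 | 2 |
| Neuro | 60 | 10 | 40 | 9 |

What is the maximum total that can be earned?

Treat each block as its own option and order by rate: Surgery/tier1 14 > Rehab/tier1 11 > Neuro/tier1 10 > Neuro/tier2 9 > Rehab/tier2 7 > Surgery/tier2 2.
Surgery tier1 at 14: fill all 70 ; 120 left.
Rehab tier1 at 11: fill all 90 ; 30 left.
Neuro/tier1: +30 of 60 at 10; pool empty.
Total = 14×70 + 11×90 + 10×30 = 2270.

2270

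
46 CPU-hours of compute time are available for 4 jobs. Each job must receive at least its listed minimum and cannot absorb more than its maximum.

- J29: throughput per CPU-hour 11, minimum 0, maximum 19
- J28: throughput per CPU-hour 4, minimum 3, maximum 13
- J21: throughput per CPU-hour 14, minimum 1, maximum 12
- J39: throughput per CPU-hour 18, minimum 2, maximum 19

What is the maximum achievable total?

654

Meeting every minimum uses 0+3+1+2 = 6 CPU-hours, leaving 40.
Order the jobs by throughput per CPU-hour: J39 18 > J21 14 > J29 11 > J28 4.
J39: +17 to 19 (cap) ; 23 left.
J21: +11 to 12 (cap) ; 12 left.
J29: +12 (room for 19) → 12. Pool exhausted.
Total = 11×12 + 4×3 + 14×12 + 18×19 = 654.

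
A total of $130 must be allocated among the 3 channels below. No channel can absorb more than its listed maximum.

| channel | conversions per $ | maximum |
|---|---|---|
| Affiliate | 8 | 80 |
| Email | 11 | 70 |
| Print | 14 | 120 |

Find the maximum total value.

1790

Order the channels by conversions per $: Print 14 > Email 11 > Affiliate 8.
Give Print 120 to hit its cap of 120 → 10 left.
Email: +10 (room for 70) → 10. Pool exhausted.
Total = 11×10 + 14×120 = 1790.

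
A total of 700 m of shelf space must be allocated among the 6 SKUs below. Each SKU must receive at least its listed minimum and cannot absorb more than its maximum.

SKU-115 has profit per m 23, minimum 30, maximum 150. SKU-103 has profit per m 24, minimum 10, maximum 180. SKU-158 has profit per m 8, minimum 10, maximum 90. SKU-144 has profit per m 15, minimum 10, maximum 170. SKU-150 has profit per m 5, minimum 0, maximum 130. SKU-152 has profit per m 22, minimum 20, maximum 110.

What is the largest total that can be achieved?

Meeting every minimum uses 30+10+10+10+0+20 = 80 m, leaving 620.
Highest profit per m first: SKU-103 24 > SKU-115 23 > SKU-152 22 > SKU-144 15 > SKU-158 8 > SKU-150 5.
Give SKU-103 170 more to hit its cap of 180 ; 450 left.
SKU-115 takes 120 more to reach its cap of 150 ; 330 left.
SKU-152: +90 to 110 (cap) ; 240 left.
SKU-144 takes 160 more to reach its cap of 170 ; 80 left.
SKU-158 takes 80 more to reach its cap of 90 ; 0 left.
Total = 23×150 + 24×180 + 8×90 + 15×170 + 22×110 = 13460.

13460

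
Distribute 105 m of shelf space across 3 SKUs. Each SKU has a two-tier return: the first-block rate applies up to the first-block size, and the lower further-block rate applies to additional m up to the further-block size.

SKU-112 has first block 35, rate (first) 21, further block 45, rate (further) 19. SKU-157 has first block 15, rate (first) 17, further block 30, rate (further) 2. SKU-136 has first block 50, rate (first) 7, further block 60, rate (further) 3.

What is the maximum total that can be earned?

1915

Rank every tier by rate: SKU-112/tier1 21 > SKU-112/tier2 19 > SKU-157/tier1 17 > SKU-136/tier1 7 > SKU-136/tier2 3 > SKU-157/tier2 2.
SKU-112 tier1 at 21: fill all 35 ; 70 left.
SKU-112 tier2 at 19: fill all 45 ; 25 left.
SKU-157 tier1 at 17: fill all 15 ; 10 left.
10 remain; put them into SKU-136 tier1 at 7.
Total = 21×35 + 19×45 + 17×15 + 7×10 = 1915.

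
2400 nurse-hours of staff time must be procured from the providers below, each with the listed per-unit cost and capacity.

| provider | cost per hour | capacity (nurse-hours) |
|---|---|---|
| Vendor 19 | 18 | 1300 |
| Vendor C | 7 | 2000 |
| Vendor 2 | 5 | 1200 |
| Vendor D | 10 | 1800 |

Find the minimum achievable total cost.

14400

Cheapest first:
Vendor 2 at 5: take all 1200 nurse-hours → 1200 still needed.
Take 1200 from Vendor C at 7 to finish.
Vendor D, Vendor 19: unused.
Cost = 1200×5 + 1200×7 = 14400.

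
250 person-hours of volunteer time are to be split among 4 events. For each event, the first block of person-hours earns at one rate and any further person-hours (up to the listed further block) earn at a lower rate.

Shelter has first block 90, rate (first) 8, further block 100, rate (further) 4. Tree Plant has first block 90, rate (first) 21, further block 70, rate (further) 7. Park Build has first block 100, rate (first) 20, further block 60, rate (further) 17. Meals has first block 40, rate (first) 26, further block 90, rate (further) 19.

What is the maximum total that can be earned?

Rank every tier by rate: Meals/tier1 26 > Tree Plant/tier1 21 > Park Build/tier1 20 > Meals/tier2 19 > Park Build/tier2 17 > Shelter/tier1 8 > Tree Plant/tier2 7 > Shelter/tier2 4.
Fill Meals tier1 block (40 at 26) → 210 left.
Tree Plant/tier1 (21): +90 → 120 left.
Park Build/tier1 (20): +100 → 20 left.
Meals/tier2: +20 of 90 at 19; pool empty.
Total = 26×40 + 21×90 + 20×100 + 19×20 = 5310.

5310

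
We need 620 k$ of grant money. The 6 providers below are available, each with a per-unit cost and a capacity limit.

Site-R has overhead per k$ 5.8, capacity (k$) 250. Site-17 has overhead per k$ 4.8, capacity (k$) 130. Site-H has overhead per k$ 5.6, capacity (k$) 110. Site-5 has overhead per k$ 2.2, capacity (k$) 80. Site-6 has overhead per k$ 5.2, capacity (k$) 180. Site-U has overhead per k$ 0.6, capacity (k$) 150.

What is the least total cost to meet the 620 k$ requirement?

Use providers in increasing cost order.
Site-U (0.6): use full 150 — 470 k$ to go.
Site-5 (2.2): use full 80 — 390 k$ to go.
Take 130 from Site-17 at 4.8 — need 260 more.
Site-6 (5.2): use full 180 — 80 k$ to go.
Site-H (5.6): take the remaining 80 — done.
Site-R: unused.
Cost = 150×0.6 + 80×2.2 + 130×4.8 + 180×5.2 + 80×5.6 = 2274.

2274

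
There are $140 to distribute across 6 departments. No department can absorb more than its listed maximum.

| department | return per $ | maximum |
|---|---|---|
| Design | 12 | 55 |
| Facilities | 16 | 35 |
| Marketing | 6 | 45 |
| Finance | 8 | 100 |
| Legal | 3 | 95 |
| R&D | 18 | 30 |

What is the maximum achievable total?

Order the departments by return per $: R&D 18 > Facilities 16 > Design 12 > Finance 8 > Marketing 6 > Legal 3.
Give R&D 30 to hit its cap of 30 — 110 left.
Facilities: +35 to 35 (cap) — 75 left.
Give Design 55 to hit its cap of 55 — 20 left.
Finance has room for 100 but only 20 remain, so it gets 20.
Total = 12×55 + 16×35 + 8×20 + 18×30 = 1920.

1920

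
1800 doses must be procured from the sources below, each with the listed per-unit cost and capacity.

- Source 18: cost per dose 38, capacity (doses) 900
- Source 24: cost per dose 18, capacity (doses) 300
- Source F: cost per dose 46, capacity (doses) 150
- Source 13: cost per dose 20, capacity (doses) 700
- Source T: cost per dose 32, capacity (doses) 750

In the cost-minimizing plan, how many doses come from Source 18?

Use sources in increasing cost order.
Source 24 at 18: take all 300 doses ; 1500 still needed.
Source 13 (20): use full 700 ; 800 doses to go.
Take 750 from Source T at 32 ; need 50 more.
Source 18 (38): take the remaining 50 ; done.
Source F: unused.

50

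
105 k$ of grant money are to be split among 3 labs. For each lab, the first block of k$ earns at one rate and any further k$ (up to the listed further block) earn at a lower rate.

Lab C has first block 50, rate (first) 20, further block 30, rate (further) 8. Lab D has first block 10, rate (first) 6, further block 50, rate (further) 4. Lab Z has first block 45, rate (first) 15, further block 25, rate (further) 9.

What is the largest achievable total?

Order all 6 blocks by rate: Lab C/tier1 20 > Lab Z/tier1 15 > Lab Z/tier2 9 > Lab C/tier2 8 > Lab D/tier1 6 > Lab D/tier2 4.
Lab C tier1 at 20: fill all 50 — 55 left.
Fill Lab Z tier1 block (45 at 15) — 10 left.
10 remain; put them into Lab Z tier2 at 9.
Total = 20×50 + 15×45 + 9×10 = 1765.

1765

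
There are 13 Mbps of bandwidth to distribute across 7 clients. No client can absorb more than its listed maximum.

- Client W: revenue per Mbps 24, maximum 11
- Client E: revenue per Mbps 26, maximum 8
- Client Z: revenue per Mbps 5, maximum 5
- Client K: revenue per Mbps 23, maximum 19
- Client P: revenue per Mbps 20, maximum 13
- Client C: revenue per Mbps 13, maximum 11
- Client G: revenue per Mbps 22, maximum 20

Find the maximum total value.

328

Rank by revenue per Mbps: Client E 26 > Client W 24 > Client K 23 > Client G 22 > Client P 20 > Client C 13 > Client Z 5.
Give Client E 8 to hit its cap of 8 → 5 left.
Client W has room for 11 but only 5 remain, so it gets 5.
Total = 24×5 + 26×8 = 328.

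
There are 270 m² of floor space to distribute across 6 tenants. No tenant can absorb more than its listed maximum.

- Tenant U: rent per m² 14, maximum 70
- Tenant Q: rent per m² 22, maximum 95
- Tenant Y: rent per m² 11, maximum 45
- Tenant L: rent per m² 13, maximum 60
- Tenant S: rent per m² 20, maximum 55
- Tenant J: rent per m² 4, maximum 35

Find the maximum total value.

4820

Rank by rent per m²: Tenant Q 22 > Tenant S 20 > Tenant U 14 > Tenant L 13 > Tenant Y 11 > Tenant J 4.
Tenant Q takes 95 to reach its cap of 95 — 175 left.
Tenant S takes 55 to reach its cap of 55 — 120 left.
Give Tenant U 70 to hit its cap of 70 — 50 left.
Tenant L has room for 60 but only 50 remain, so it gets 50.
Total = 14×70 + 22×95 + 13×50 + 20×55 = 4820.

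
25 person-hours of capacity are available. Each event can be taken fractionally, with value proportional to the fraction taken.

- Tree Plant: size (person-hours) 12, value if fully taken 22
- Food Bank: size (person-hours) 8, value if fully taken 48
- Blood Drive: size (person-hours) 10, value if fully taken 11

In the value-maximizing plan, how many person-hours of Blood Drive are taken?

Sort by value density: Food Bank 48/8≈6, Tree Plant 22/12≈1.83, Blood Drive 11/10≈1.1.
Take all of Food Bank (8 person-hours, value 48) — 17 person-hours left.
Take all of Tree Plant (12 person-hours, value 22) — 5 person-hours left.
Only 5 person-hours remain; take 5/10 of Blood Drive for value 11×5/10 = 5.5.

5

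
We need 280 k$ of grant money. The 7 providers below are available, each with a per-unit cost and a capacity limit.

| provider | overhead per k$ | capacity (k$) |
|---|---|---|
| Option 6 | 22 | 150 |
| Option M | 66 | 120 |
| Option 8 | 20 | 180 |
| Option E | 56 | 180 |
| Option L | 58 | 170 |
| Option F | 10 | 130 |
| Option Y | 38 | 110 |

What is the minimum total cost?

Fill from the cheapest provider first.
Take 130 from Option F at 10 ; need 150 more.
Option 8 at 20: take 150 of its 180 ; requirement met.
Option 6, Option Y, Option E, Option L, Option M: unused.
Cost = 130×10 + 150×20 = 4300.

4300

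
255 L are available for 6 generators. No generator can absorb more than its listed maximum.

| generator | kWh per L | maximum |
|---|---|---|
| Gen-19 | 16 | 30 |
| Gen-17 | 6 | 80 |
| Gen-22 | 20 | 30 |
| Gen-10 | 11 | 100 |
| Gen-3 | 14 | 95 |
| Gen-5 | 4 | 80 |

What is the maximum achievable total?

3510

Highest kWh per L first: Gen-22 20 > Gen-19 16 > Gen-3 14 > Gen-10 11 > Gen-17 6 > Gen-5 4.
Gen-22: +30 to 30 (cap) ; 225 left.
Gen-19 takes 30 to reach its cap of 30 ; 195 left.
Gen-3: +95 to 95 (cap) ; 100 left.
Give Gen-10 100 to hit its cap of 100 ; 0 left.
Total = 16×30 + 20×30 + 11×100 + 14×95 = 3510.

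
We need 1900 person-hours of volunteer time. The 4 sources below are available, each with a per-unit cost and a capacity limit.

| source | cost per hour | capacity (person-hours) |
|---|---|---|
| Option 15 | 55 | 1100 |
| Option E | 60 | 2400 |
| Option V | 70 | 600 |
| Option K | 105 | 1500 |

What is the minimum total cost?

Cheapest first:
Option 15 (55): use full 1100 → 800 person-hours to go.
Take 800 from Option E at 60 to finish.
Option V, Option K: unused.
Cost = 1100×55 + 800×60 = 108500.

108500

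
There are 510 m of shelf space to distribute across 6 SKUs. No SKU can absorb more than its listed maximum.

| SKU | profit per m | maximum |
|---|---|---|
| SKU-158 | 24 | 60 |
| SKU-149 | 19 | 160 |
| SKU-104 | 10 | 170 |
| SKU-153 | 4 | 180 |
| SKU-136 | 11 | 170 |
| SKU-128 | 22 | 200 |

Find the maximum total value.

Order the SKUs by profit per m: SKU-158 24 > SKU-128 22 > SKU-149 19 > SKU-136 11 > SKU-104 10 > SKU-153 4.
Give SKU-158 60 to hit its cap of 60 ; 450 left.
SKU-128 takes 200 to reach its cap of 200 ; 250 left.
SKU-149 takes 160 to reach its cap of 160 ; 90 left.
SKU-136 has room for 170 but only 90 remain, so it gets 90.
Total = 24×60 + 19×160 + 11×90 + 22×200 = 9870.

9870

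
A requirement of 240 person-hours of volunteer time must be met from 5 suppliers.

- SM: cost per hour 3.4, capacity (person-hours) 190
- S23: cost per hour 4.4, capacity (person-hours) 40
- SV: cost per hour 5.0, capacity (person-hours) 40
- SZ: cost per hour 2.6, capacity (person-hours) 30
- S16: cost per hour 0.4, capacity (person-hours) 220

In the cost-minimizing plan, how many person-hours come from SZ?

20

Cheapest first:
Take 220 from S16 at 0.4 → need 20 more.
Take 20 from SZ at 2.6 to finish.
SM, S23, SV: unused.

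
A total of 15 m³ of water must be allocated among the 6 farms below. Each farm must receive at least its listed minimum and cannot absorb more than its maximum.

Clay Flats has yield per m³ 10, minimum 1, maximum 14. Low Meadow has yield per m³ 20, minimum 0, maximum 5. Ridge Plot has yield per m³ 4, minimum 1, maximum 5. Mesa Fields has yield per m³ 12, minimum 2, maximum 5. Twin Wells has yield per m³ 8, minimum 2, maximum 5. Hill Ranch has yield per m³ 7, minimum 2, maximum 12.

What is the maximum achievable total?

Meeting every minimum uses 1+0+1+2+2+2 = 8 m³, leaving 7.
Order the farms by yield per m³: Low Meadow 20 > Mesa Fields 12 > Clay Flats 10 > Twin Wells 8 > Hill Ranch 7 > Ridge Plot 4.
Low Meadow: +5 to 5 (cap) — 2 left.
Mesa Fields: +2 (room for 3) → 4. Pool exhausted.
Total = 10×1 + 20×5 + 4×1 + 12×4 + 8×2 + 7×2 = 192.

192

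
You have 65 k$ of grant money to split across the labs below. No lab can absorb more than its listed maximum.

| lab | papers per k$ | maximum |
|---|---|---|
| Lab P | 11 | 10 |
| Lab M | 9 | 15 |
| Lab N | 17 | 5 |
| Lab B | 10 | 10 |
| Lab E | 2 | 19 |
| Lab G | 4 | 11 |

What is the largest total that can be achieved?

502

Highest papers per k$ first: Lab N 17 > Lab P 11 > Lab B 10 > Lab M 9 > Lab G 4 > Lab E 2.
Lab N takes 5 to reach its cap of 5 ; 60 left.
Lab P takes 10 to reach its cap of 10 ; 50 left.
Lab B takes 10 to reach its cap of 10 ; 40 left.
Lab M: +15 to 15 (cap) ; 25 left.
Give Lab G 11 to hit its cap of 11 ; 14 left.
Lab E: +14 (room for 19) → 14. Pool exhausted.
Total = 11×10 + 9×15 + 17×5 + 10×10 + 2×14 + 4×11 = 502.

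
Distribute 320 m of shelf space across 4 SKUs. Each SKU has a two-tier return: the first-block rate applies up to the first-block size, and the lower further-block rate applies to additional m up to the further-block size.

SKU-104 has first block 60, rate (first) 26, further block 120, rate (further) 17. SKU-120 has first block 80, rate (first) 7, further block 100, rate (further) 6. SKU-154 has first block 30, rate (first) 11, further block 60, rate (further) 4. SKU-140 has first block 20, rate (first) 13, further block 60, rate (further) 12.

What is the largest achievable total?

5120

Treat each block as its own option and order by rate: SKU-104/tier1 26 > SKU-104/tier2 17 > SKU-140/tier1 13 > SKU-140/tier2 12 > SKU-154/tier1 11 > SKU-120/tier1 7 > SKU-120/tier2 6 > SKU-154/tier2 4.
SKU-104 tier1 at 26: fill all 60 → 260 left.
SKU-104/tier2 (17): +120 → 140 left.
Fill SKU-140 tier1 block (20 at 13) → 120 left.
Fill SKU-140 tier2 block (60 at 12) → 60 left.
Fill SKU-154 tier1 block (30 at 11) → 30 left.
30 remain; put them into SKU-120 tier1 at 7.
Total = 26×60 + 17×120 + 13×20 + 12×60 + 11×30 + 7×30 = 5120.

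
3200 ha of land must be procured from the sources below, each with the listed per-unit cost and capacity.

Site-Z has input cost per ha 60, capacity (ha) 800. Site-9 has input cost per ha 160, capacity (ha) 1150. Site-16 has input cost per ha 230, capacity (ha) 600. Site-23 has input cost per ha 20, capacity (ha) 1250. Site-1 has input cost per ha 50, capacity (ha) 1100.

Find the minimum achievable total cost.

136000

Use sources in increasing cost order.
Take 1250 from Site-23 at 20 ; need 1950 more.
Site-1 (50): use full 1100 ; 850 ha to go.
Site-Z (60): use full 800 ; 50 ha to go.
Site-9 at 160: take 50 of its 1150 ; requirement met.
Site-16: unused.
Cost = 1250×20 + 1100×50 + 800×60 + 50×160 = 136000.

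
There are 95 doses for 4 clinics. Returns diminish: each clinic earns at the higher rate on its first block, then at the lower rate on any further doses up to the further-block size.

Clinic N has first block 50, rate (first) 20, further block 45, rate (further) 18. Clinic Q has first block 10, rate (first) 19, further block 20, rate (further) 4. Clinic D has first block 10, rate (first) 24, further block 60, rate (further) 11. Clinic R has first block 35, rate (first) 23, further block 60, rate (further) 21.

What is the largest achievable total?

2095

Order all 8 blocks by rate: Clinic D/first 24 > Clinic R/first 23 > Clinic R/second 21 > Clinic N/first 20 > Clinic Q/first 19 > Clinic N/second 18 > Clinic D/second 11 > Clinic Q/second 4.
Fill Clinic D first block (10 at 24) ; 85 left.
Clinic R first at 23: fill all 35 ; 50 left.
Clinic R/second: +50 of 60 at 21; pool empty.
Total = 24×10 + 23×35 + 21×50 = 2095.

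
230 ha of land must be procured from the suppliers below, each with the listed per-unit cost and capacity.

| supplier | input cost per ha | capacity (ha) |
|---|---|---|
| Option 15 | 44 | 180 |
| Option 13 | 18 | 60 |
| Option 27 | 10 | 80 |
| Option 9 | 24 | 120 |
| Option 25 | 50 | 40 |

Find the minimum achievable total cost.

Use suppliers in increasing cost order.
Option 27 (10): use full 80 — 150 ha to go.
Option 13 at 18: take all 60 ha — 90 still needed.
Option 9 (24): take the remaining 90 — done.
Option 15, Option 25: unused.
Cost = 80×10 + 60×18 + 90×24 = 4040.

4040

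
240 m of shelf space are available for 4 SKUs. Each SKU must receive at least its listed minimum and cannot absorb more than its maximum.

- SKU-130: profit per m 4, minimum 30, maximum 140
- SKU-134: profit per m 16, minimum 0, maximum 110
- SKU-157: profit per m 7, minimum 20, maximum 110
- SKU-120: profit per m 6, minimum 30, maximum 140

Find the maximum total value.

2550

Meeting every minimum uses 30+0+20+30 = 80 m, leaving 160.
Rank by profit per m: SKU-134 16 > SKU-157 7 > SKU-120 6 > SKU-130 4.
SKU-134: +110 to 110 (cap) ; 50 left.
SKU-157: +50 (room for 90) → 70. Pool exhausted.
Total = 4×30 + 16×110 + 7×70 + 6×30 = 2550.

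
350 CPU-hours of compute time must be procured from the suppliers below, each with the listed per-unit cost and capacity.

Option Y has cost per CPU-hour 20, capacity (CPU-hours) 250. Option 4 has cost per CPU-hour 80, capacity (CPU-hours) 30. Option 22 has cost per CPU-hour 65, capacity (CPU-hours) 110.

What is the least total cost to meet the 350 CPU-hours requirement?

11500

Use suppliers in increasing cost order.
Option Y (20): use full 250 ; 100 CPU-hours to go.
Option 22 (65): take the remaining 100 ; done.
Option 4: unused.
Cost = 250×20 + 100×65 = 11500.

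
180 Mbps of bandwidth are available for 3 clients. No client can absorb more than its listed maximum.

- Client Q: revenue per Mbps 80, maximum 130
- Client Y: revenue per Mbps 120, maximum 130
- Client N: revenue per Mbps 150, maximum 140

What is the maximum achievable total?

Order the clients by revenue per Mbps: Client N 150 > Client Y 120 > Client Q 80.
Give Client N 140 to hit its cap of 140 — 40 left.
Only 40 left; Client Y takes them to reach 40.
Total = 120×40 + 150×140 = 25800.

25800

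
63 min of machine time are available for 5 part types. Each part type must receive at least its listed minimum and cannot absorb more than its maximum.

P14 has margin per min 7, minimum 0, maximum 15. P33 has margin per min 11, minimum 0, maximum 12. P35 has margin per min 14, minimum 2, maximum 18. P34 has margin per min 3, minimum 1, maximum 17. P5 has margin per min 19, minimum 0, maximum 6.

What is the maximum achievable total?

Meeting every minimum uses 0+0+2+1+0 = 3 min, leaving 60.
Highest margin per min first: P5 19 > P35 14 > P33 11 > P14 7 > P34 3.
Give P5 6 more to hit its cap of 6 → 54 left.
Give P35 16 more to hit its cap of 18 → 38 left.
P33 takes 12 more to reach its cap of 12 → 26 left.
P14: +15 to 15 (cap) → 11 left.
P34: +11 (room for 16) → 12. Pool exhausted.
Total = 7×15 + 11×12 + 14×18 + 3×12 + 19×6 = 639.

639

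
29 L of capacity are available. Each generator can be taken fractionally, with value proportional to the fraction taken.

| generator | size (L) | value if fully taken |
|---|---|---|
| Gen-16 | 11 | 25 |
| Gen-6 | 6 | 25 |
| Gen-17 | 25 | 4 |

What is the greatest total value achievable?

51.92

Best value per unit of size first: Gen-6 25/6≈4.17, Gen-16 25/11≈2.27, Gen-17 4/25≈0.16.
Gen-6: take in full, 6 L for value 25 → 23 left.
All 11 L of Gen-16 fit (value 25) → 12 remain.
12 L left: a 12/25 share of Gen-17 gives 4×12/25 = 1.92.
Total value = 51.92.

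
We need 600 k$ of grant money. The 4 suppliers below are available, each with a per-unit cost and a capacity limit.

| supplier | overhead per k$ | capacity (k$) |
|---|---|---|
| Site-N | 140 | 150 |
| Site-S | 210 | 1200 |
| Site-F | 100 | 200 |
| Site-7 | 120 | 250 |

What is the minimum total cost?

71000

Use suppliers in increasing cost order.
Take 200 from Site-F at 100 → need 400 more.
Site-7 at 120: take all 250 k$ → 150 still needed.
Site-N at 140: take all 150 k$ → 0 still needed.
Site-S: unused.
Cost = 200×100 + 250×120 + 150×140 = 71000.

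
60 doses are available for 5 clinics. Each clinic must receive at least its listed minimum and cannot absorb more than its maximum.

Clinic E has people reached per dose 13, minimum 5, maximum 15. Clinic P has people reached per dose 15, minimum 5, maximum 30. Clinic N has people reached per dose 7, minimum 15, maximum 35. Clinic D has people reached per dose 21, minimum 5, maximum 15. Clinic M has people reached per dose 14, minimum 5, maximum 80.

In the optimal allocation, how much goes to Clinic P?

20

Meeting every minimum uses 5+5+15+5+5 = 35 doses, leaving 25.
Highest people reached per dose first: Clinic D 21 > Clinic P 15 > Clinic M 14 > Clinic E 13 > Clinic N 7.
Clinic D: +10 to 15 (cap) ; 15 left.
Clinic P: +15 (room for 25) → 20. Pool exhausted.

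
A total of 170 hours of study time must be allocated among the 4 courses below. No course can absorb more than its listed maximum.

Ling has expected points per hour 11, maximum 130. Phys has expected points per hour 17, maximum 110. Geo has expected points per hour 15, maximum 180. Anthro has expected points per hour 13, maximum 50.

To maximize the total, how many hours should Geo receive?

60

Order the courses by expected points per hour: Phys 17 > Geo 15 > Anthro 13 > Ling 11.
Give Phys 110 to hit its cap of 110 — 60 left.
Geo: +60 (room for 180) → 60. Pool exhausted.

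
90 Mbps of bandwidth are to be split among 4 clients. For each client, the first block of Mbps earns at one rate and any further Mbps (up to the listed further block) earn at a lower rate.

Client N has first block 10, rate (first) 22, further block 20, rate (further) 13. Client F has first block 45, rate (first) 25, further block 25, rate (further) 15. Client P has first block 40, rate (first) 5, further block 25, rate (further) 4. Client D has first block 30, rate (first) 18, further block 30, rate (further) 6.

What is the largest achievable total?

Rank every tier by rate: Client F/first 25 > Client N/first 22 > Client D/first 18 > Client F/second 15 > Client N/second 13 > Client D/second 6 > Client P/first 5 > Client P/second 4.
Client F/first (25): +45 — 45 left.
Fill Client N first block (10 at 22) — 35 left.
Client D/first (18): +30 — 5 left.
5 remain; put them into Client F second at 15.
Total = 25×45 + 22×10 + 18×30 + 15×5 = 1960.

1960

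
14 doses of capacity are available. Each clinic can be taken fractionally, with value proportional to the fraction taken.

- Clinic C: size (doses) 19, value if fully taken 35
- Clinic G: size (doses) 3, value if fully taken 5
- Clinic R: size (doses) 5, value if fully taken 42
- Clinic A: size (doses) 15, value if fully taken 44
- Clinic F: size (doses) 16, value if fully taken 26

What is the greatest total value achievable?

68.4

Best value per unit of size first: Clinic R 42/5≈8.4, Clinic A 44/15≈2.93, Clinic C 35/19≈1.84, Clinic G 5/3≈1.67, Clinic F 26/16≈1.62.
Take all of Clinic R (5 doses, value 42) — 9 doses left.
9 doses left: a 9/15 share of Clinic A gives 44×9/15 = 26.4.
Total value = 68.4.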